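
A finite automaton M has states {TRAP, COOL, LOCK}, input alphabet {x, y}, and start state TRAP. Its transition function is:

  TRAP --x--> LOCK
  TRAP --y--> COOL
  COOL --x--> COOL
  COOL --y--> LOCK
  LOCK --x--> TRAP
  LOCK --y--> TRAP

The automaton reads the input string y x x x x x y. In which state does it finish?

LOCK

TRAP → COOL → COOL → COOL → COOL → COOL → COOL → LOCK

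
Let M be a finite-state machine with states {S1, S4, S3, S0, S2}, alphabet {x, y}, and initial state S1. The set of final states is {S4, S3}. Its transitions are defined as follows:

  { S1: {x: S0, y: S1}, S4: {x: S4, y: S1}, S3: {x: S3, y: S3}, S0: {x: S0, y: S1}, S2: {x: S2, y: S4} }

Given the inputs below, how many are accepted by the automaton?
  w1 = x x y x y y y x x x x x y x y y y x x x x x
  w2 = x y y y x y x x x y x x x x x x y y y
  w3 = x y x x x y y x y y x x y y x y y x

0

w1: Trace: S1 -x-> S0 -x-> S0 -y-> S1 -x-> S0 -y-> S1 -y-> S1 -y-> S1 -x-> S0 -x-> S0 -x-> S0 -x-> S0 -x-> S0 -y-> S1 -x-> S0 -y-> S1 -y-> S1 -y-> S1 -x-> S0 -x-> S0 -x-> S0 -x-> S0 -x-> S0  → end S0, rejected
w2: Trace: S1 -x-> S0 -y-> S1 -y-> S1 -y-> S1 -x-> S0 -y-> S1 -x-> S0 -x-> S0 -x-> S0 -y-> S1 -x-> S0 -x-> S0 -x-> S0 -x-> S0 -x-> S0 -x-> S0 -y-> S1 -y-> S1 -y-> S1  → end S1, rejected
w3: Trace: S1 -x-> S0 -y-> S1 -x-> S0 -x-> S0 -x-> S0 -y-> S1 -y-> S1 -x-> S0 -y-> S1 -y-> S1 -x-> S0 -x-> S0 -y-> S1 -y-> S1 -x-> S0 -y-> S1 -y-> S1 -x-> S0  → end S0, rejected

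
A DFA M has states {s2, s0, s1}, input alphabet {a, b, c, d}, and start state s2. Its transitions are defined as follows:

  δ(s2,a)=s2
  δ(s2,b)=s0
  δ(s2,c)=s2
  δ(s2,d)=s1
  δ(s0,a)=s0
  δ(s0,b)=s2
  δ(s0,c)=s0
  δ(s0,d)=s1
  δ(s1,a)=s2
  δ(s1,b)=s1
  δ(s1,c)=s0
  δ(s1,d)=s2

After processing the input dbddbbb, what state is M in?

start at s2
read 'd': s2 → s1
read 'b': s1 → s1
read 'd': s1 → s2
read 'd': s2 → s1
read 'b': s1 → s1
read 'b': s1 → s1
read 'b': s1 → s1

s1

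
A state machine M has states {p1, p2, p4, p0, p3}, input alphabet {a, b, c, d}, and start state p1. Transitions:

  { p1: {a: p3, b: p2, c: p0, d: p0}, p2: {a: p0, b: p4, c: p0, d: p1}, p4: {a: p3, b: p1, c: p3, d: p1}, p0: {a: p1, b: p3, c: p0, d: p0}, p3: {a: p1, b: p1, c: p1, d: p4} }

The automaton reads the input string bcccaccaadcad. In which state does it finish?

p0

p1 → p2 → p0 → p0 → p0 → p1 → p0 → p0 → p1 → p3 → p4 → p3 → p1 → p0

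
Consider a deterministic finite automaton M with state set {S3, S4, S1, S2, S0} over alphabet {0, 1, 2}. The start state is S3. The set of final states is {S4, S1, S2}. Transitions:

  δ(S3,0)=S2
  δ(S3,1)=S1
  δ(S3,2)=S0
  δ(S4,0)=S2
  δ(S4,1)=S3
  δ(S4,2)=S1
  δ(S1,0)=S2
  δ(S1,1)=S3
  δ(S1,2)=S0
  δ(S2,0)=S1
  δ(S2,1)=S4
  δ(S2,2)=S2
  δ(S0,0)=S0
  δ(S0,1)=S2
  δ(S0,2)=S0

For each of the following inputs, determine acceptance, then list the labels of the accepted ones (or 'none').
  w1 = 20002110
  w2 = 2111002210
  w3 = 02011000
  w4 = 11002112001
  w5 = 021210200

w1: Trace: S3 -2-> S0 -0-> S0 -0-> S0 -0-> S0 -2-> S0 -1-> S2 -1-> S4 -0-> S2  → end S2, accepted
w2: Trace: S3 -2-> S0 -1-> S2 -1-> S4 -1-> S3 -0-> S2 -0-> S1 -2-> S0 -2-> S0 -1-> S2 -0-> S1  → end S1, accepted
w3: Trace: S3 -0-> S2 -2-> S2 -0-> S1 -1-> S3 -1-> S1 -0-> S2 -0-> S1 -0-> S2  → end S2, accepted
w4: Trace: S3 -1-> S1 -1-> S3 -0-> S2 -0-> S1 -2-> S0 -1-> S2 -1-> S4 -2-> S1 -0-> S2 -0-> S1 -1-> S3  → end S3, rejected
w5: Trace: S3 -0-> S2 -2-> S2 -1-> S4 -2-> S1 -1-> S3 -0-> S2 -2-> S2 -0-> S1 -0-> S2  → end S2, accepted

w1, w2, w3, w5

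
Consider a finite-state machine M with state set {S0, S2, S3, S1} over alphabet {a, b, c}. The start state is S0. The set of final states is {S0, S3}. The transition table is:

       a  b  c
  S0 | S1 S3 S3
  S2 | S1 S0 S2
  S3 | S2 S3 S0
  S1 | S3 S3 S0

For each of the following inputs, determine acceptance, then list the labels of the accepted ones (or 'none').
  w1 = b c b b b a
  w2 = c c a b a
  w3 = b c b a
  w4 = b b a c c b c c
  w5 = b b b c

w4, w5

w1: Trace: S0 -b-> S3 -c-> S0 -b-> S3 -b-> S3 -b-> S3 -a-> S2  → end S2, rejected
w2: Trace: S0 -c-> S3 -c-> S0 -a-> S1 -b-> S3 -a-> S2  → end S2, rejected
w3: Trace: S0 -b-> S3 -c-> S0 -b-> S3 -a-> S2  → end S2, rejected
w4: Trace: S0 -b-> S3 -b-> S3 -a-> S2 -c-> S2 -c-> S2 -b-> S0 -c-> S3 -c-> S0  → end S0, accepted
w5: Trace: S0 -b-> S3 -b-> S3 -b-> S3 -c-> S0  → end S0, accepted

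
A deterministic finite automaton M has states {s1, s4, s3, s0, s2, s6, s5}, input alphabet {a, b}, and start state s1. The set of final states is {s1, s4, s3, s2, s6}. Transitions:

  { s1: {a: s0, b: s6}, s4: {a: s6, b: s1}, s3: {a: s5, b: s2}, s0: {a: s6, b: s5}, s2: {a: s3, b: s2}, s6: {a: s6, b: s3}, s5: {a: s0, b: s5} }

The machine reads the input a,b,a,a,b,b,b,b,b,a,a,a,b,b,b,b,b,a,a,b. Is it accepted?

Trace: s1 -a-> s0 -b-> s5 -a-> s0 -a-> s6 -b-> s3 -b-> s2 -b-> s2 -b-> s2 -b-> s2 -a-> s3 -a-> s5 -a-> s0 -b-> s5 -b-> s5 -b-> s5 -b-> s5 -b-> s5 -a-> s0 -a-> s6 -b-> s3
End state s3 is accepting.

Yes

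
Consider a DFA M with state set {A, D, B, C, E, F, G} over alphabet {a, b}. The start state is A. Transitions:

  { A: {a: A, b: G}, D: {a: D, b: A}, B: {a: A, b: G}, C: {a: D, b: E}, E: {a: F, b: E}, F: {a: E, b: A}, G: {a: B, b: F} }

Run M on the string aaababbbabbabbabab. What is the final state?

G

start at A
read 'a': A → A
read 'a': A → A
read 'a': A → A
read 'b': A → G
read 'a': G → B
read 'b': B → G
read 'b': G → F
read 'b': F → A
read 'a': A → A
read 'b': A → G
read 'b': G → F
read 'a': F → E
read 'b': E → E
read 'b': E → E
read 'a': E → F
read 'b': F → A
read 'a': A → A
read 'b': A → G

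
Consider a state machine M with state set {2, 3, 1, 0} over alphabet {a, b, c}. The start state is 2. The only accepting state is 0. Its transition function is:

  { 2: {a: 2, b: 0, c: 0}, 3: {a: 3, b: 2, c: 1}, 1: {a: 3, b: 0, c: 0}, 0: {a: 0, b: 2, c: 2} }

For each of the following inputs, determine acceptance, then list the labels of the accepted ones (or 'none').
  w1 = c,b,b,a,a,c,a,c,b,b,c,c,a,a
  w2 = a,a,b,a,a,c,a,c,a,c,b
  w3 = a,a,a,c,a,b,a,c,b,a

w1: 2 → 0 → 2 → 0 → 0 → 0 → 2 → 2 → 0 → 2 → 0 → 2 → 0 → 0 → 0  → end 0, accepted
w2: 2 → 2 → 2 → 0 → 0 → 0 → 2 → 2 → 0 → 0 → 2 → 0  → end 0, accepted
w3: 2 → 2 → 2 → 2 → 0 → 0 → 2 → 2 → 0 → 2 → 2  → end 2, rejected

w1, w2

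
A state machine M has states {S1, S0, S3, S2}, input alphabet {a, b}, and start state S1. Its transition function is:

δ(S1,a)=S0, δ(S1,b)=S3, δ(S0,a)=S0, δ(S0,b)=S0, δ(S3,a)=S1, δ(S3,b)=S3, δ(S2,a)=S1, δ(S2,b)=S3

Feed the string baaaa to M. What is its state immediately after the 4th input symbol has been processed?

Trace: S1 -b-> S3 -a-> S1 -a-> S0 -a-> S0
After 4 symbols: S0.

S0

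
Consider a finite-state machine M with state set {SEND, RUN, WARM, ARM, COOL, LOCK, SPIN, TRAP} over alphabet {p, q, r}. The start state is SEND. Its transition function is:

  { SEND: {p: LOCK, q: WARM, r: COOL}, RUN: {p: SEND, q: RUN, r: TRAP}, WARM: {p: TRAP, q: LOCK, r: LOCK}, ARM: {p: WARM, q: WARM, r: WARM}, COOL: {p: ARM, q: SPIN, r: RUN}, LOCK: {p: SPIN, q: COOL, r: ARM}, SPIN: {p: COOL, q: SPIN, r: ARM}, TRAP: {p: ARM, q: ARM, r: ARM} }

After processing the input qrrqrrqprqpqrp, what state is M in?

TRAP

start at SEND
read 'q': SEND → WARM
read 'r': WARM → LOCK
read 'r': LOCK → ARM
read 'q': ARM → WARM
read 'r': WARM → LOCK
read 'r': LOCK → ARM
read 'q': ARM → WARM
read 'p': WARM → TRAP
read 'r': TRAP → ARM
read 'q': ARM → WARM
read 'p': WARM → TRAP
read 'q': TRAP → ARM
read 'r': ARM → WARM
read 'p': WARM → TRAP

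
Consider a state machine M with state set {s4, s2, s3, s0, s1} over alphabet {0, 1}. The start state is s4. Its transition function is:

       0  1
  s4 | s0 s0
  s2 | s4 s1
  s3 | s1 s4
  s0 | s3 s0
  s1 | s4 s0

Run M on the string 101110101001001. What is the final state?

Trace: s4 -1-> s0 -0-> s3 -1-> s4 -1-> s0 -1-> s0 -0-> s3 -1-> s4 -0-> s0 -1-> s0 -0-> s3 -0-> s1 -1-> s0 -0-> s3 -0-> s1 -1-> s0

s0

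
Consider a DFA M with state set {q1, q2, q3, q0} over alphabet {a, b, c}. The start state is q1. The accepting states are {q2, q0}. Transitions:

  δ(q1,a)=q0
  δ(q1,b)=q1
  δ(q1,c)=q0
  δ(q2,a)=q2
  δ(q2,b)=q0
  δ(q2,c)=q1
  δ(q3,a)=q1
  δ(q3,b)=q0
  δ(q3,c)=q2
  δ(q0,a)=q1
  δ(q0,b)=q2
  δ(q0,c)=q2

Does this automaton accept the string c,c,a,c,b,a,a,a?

start at q1
read 'c': q1 → q0
read 'c': q0 → q2
read 'a': q2 → q2
read 'c': q2 → q1
read 'b': q1 → q1
read 'a': q1 → q0
read 'a': q0 → q1
read 'a': q1 → q0
End state q0 is accepting.

Yes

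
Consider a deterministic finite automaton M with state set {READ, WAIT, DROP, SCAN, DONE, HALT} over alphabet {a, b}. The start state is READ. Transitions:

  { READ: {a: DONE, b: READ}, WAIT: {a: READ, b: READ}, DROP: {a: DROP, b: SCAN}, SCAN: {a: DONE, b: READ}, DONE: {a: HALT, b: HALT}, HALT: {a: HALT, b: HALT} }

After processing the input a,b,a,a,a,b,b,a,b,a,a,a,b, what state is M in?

start at READ
read 'a': READ → DONE
read 'b': DONE → HALT
read 'a': HALT → HALT
read 'a': HALT → HALT
read 'a': HALT → HALT
read 'b': HALT → HALT
read 'b': HALT → HALT
read 'a': HALT → HALT
read 'b': HALT → HALT
read 'a': HALT → HALT
read 'a': HALT → HALT
read 'a': HALT → HALT
read 'b': HALT → HALT

HALT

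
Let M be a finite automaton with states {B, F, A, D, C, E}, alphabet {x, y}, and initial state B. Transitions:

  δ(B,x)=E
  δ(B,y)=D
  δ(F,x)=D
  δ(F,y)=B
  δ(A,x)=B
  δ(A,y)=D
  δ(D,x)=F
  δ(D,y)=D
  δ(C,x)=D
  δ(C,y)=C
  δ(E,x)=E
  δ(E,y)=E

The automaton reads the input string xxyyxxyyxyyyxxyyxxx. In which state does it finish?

Trace: B -x-> E -x-> E -y-> E -y-> E -x-> E -x-> E -y-> E -y-> E -x-> E -y-> E -y-> E -y-> E -x-> E -x-> E -y-> E -y-> E -x-> E -x-> E -x-> E

E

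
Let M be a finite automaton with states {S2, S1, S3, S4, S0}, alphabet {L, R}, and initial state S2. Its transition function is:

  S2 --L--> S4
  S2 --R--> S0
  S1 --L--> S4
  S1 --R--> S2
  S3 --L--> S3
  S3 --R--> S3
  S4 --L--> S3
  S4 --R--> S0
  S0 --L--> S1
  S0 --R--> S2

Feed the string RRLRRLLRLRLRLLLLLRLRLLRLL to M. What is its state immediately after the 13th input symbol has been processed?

Trace: S2 -R-> S0 -R-> S2 -L-> S4 -R-> S0 -R-> S2 -L-> S4 -L-> S3 -R-> S3 -L-> S3 -R-> S3 -L-> S3 -R-> S3 -L-> S3
After 13 symbols: S3.

S3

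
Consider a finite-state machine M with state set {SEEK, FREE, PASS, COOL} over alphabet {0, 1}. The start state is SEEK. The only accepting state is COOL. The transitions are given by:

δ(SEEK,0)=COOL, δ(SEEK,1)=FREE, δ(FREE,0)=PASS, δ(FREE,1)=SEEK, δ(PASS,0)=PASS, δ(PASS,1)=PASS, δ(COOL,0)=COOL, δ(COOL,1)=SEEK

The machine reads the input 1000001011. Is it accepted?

No

SEEK → FREE → PASS → PASS → PASS → PASS → PASS → PASS → PASS → PASS → PASS
End state PASS is not accepting.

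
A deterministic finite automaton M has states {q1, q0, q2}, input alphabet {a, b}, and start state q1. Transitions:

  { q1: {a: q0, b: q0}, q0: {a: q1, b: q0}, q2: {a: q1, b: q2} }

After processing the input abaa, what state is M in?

q0

Trace: q1 -a-> q0 -b-> q0 -a-> q1 -a-> q0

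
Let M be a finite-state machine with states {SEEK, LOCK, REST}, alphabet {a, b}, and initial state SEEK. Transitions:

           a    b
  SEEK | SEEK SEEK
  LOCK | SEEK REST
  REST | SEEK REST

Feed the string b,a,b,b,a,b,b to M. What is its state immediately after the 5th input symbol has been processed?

SEEK

start at SEEK
read 'b': SEEK → SEEK
read 'a': SEEK → SEEK
read 'b': SEEK → SEEK
read 'b': SEEK → SEEK
read 'a': SEEK → SEEK
After 5 symbols: SEEK.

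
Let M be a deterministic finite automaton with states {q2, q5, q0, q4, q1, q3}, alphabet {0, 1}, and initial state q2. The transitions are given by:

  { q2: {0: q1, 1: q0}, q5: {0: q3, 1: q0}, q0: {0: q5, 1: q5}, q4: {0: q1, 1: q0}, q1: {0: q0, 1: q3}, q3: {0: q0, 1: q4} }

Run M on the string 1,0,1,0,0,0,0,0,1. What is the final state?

Trace: q2 -1-> q0 -0-> q5 -1-> q0 -0-> q5 -0-> q3 -0-> q0 -0-> q5 -0-> q3 -1-> q4

q4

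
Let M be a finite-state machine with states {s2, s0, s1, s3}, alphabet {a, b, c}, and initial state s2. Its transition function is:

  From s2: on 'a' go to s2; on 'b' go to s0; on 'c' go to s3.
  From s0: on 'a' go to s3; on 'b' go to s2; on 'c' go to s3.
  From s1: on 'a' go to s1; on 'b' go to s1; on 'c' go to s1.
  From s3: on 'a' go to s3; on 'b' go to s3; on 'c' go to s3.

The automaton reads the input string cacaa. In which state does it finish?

s3

s2 → s3 → s3 → s3 → s3 → s3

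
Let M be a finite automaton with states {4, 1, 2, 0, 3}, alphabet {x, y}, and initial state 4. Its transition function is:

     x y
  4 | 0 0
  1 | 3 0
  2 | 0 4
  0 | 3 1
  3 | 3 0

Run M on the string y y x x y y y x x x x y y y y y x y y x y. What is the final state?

0

Trace: 4 -y-> 0 -y-> 1 -x-> 3 -x-> 3 -y-> 0 -y-> 1 -y-> 0 -x-> 3 -x-> 3 -x-> 3 -x-> 3 -y-> 0 -y-> 1 -y-> 0 -y-> 1 -y-> 0 -x-> 3 -y-> 0 -y-> 1 -x-> 3 -y-> 0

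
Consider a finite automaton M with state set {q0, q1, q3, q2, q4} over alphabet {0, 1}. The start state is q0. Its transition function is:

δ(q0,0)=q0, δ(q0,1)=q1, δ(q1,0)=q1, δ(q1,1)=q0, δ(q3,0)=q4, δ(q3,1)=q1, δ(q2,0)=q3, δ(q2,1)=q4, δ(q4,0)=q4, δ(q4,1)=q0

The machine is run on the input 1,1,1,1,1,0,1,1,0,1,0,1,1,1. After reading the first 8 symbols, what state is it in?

q1

Trace: q0 -1-> q1 -1-> q0 -1-> q1 -1-> q0 -1-> q1 -0-> q1 -1-> q0 -1-> q1
After 8 symbols: q1.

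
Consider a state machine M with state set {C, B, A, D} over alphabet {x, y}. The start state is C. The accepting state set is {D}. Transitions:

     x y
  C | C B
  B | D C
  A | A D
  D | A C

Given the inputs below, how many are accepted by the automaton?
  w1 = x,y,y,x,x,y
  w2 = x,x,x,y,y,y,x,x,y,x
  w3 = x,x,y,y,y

w1: Trace: C -x-> C -y-> B -y-> C -x-> C -x-> C -y-> B  → end B, rejected
w2: Trace: C -x-> C -x-> C -x-> C -y-> B -y-> C -y-> B -x-> D -x-> A -y-> D -x-> A  → end A, rejected
w3: Trace: C -x-> C -x-> C -y-> B -y-> C -y-> B  → end B, rejected

0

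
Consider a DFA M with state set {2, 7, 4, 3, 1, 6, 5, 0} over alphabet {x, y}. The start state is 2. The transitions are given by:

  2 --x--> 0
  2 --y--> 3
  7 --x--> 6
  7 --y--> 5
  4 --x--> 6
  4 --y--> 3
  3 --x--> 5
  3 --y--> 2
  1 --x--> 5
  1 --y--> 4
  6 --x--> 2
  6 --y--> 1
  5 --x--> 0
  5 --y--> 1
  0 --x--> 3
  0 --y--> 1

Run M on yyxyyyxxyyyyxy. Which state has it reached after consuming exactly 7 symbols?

2 → 3 → 2 → 0 → 1 → 4 → 3 → 5
After 7 symbols: 5.

5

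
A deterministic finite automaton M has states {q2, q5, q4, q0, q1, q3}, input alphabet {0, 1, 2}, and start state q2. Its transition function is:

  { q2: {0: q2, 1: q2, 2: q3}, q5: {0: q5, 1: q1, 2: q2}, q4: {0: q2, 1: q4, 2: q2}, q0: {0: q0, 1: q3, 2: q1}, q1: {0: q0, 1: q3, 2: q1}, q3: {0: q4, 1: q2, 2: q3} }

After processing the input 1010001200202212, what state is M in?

q3

Trace: q2 -1-> q2 -0-> q2 -1-> q2 -0-> q2 -0-> q2 -0-> q2 -1-> q2 -2-> q3 -0-> q4 -0-> q2 -2-> q3 -0-> q4 -2-> q2 -2-> q3 -1-> q2 -2-> q3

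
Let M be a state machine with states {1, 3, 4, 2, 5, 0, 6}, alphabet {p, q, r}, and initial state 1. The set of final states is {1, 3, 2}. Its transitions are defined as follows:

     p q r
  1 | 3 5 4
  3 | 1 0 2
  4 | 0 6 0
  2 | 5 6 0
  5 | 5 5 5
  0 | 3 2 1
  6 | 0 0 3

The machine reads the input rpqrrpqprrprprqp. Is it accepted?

1 → 4 → 0 → 2 → 0 → 1 → 3 → 0 → 3 → 2 → 0 → 3 → 2 → 5 → 5 → 5 → 5
End state 5 is not accepting.

No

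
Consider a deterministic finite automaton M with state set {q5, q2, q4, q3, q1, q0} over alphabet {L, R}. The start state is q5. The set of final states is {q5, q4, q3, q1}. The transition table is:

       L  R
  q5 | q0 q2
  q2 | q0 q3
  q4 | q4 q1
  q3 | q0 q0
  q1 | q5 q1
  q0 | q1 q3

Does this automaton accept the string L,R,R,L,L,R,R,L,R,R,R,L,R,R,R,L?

No

start at q5
read 'L': q5 → q0
read 'R': q0 → q3
read 'R': q3 → q0
read 'L': q0 → q1
read 'L': q1 → q5
read 'R': q5 → q2
read 'R': q2 → q3
read 'L': q3 → q0
read 'R': q0 → q3
read 'R': q3 → q0
read 'R': q0 → q3
read 'L': q3 → q0
read 'R': q0 → q3
read 'R': q3 → q0
read 'R': q0 → q3
read 'L': q3 → q0
End state q0 is not accepting.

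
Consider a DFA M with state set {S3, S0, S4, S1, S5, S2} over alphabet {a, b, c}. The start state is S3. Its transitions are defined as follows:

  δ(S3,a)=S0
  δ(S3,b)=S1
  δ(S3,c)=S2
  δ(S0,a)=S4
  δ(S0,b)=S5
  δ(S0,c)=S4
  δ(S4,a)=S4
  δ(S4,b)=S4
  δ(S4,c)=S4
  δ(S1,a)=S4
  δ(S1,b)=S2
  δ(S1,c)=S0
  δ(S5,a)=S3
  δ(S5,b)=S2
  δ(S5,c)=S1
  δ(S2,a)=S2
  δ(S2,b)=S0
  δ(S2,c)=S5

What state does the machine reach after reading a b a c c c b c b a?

S3 → S0 → S5 → S3 → S2 → S5 → S1 → S2 → S5 → S2 → S2

S2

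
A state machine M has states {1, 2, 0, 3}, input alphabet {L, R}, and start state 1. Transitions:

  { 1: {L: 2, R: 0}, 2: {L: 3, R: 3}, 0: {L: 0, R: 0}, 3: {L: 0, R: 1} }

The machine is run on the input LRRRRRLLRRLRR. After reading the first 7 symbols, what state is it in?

0

Trace: 1 -L-> 2 -R-> 3 -R-> 1 -R-> 0 -R-> 0 -R-> 0 -L-> 0
After 7 symbols: 0.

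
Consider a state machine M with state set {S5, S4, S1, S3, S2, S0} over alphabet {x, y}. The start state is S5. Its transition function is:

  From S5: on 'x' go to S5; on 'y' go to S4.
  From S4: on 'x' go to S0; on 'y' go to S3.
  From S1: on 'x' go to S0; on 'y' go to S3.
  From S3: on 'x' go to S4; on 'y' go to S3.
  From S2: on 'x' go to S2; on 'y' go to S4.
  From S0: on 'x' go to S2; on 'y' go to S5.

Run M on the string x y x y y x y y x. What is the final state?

start at S5
read 'x': S5 → S5
read 'y': S5 → S4
read 'x': S4 → S0
read 'y': S0 → S5
read 'y': S5 → S4
read 'x': S4 → S0
read 'y': S0 → S5
read 'y': S5 → S4
read 'x': S4 → S0

S0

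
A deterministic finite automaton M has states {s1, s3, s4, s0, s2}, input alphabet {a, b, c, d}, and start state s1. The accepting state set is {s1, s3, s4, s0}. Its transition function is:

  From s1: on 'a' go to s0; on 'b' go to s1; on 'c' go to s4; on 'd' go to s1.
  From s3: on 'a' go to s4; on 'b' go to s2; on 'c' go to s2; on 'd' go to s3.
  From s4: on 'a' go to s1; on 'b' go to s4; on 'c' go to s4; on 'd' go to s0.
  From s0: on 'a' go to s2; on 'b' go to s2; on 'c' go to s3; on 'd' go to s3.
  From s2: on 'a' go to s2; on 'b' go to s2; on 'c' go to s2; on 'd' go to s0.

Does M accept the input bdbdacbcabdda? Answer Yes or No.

s1 → s1 → s1 → s1 → s1 → s0 → s3 → s2 → s2 → s2 → s2 → s0 → s3 → s4
End state s4 is accepting.

Yes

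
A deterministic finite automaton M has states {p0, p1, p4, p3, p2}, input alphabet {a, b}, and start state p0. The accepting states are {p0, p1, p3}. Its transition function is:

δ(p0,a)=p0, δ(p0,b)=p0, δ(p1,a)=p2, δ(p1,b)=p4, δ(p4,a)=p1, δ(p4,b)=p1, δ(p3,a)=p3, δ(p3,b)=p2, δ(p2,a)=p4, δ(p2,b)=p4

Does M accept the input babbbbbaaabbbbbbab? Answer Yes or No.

start at p0
read 'b': p0 → p0
read 'a': p0 → p0
read 'b': p0 → p0
read 'b': p0 → p0
read 'b': p0 → p0
read 'b': p0 → p0
read 'b': p0 → p0
read 'a': p0 → p0
read 'a': p0 → p0
read 'a': p0 → p0
read 'b': p0 → p0
read 'b': p0 → p0
read 'b': p0 → p0
read 'b': p0 → p0
read 'b': p0 → p0
read 'b': p0 → p0
read 'a': p0 → p0
read 'b': p0 → p0
End state p0 is accepting.

Yes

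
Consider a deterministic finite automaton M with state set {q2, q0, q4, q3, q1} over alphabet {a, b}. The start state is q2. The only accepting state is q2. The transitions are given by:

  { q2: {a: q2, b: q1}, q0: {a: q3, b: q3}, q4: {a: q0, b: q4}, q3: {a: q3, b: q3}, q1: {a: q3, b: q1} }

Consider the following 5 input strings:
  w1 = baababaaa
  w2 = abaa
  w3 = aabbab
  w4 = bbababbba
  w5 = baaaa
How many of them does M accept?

0

w1: Trace: q2 -b-> q1 -a-> q3 -a-> q3 -b-> q3 -a-> q3 -b-> q3 -a-> q3 -a-> q3 -a-> q3  → end q3, rejected
w2: Trace: q2 -a-> q2 -b-> q1 -a-> q3 -a-> q3  → end q3, rejected
w3: Trace: q2 -a-> q2 -a-> q2 -b-> q1 -b-> q1 -a-> q3 -b-> q3  → end q3, rejected
w4: Trace: q2 -b-> q1 -b-> q1 -a-> q3 -b-> q3 -a-> q3 -b-> q3 -b-> q3 -b-> q3 -a-> q3  → end q3, rejected
w5: Trace: q2 -b-> q1 -a-> q3 -a-> q3 -a-> q3 -a-> q3  → end q3, rejected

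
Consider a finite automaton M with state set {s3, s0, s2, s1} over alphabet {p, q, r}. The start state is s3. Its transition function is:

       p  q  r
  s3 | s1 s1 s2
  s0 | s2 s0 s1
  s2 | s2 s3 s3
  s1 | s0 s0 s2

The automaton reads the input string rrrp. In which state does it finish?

s2

s3 → s2 → s3 → s2 → s2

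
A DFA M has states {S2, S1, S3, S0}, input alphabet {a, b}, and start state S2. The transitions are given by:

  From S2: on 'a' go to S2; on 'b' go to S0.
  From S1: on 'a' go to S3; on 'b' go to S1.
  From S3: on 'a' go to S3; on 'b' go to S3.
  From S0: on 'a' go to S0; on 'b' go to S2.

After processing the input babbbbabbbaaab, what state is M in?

S0

S2 → S0 → S0 → S2 → S0 → S2 → S0 → S0 → S2 → S0 → S2 → S2 → S2 → S2 → S0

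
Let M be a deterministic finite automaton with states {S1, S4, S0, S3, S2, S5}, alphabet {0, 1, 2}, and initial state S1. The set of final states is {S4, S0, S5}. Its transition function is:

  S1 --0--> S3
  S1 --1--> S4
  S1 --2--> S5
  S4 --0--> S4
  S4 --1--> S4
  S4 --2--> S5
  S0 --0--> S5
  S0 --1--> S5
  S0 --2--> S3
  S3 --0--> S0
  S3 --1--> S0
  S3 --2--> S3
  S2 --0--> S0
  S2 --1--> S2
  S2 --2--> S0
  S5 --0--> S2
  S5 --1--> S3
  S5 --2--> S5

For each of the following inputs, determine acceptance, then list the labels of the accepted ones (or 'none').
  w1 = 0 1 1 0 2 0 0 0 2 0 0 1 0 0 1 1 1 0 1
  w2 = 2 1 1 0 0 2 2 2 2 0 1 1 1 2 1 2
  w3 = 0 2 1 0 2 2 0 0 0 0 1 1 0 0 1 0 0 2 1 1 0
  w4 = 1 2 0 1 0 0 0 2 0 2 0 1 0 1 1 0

w3, w4

w1: Trace: S1 -0-> S3 -1-> S0 -1-> S5 -0-> S2 -2-> S0 -0-> S5 -0-> S2 -0-> S0 -2-> S3 -0-> S0 -0-> S5 -1-> S3 -0-> S0 -0-> S5 -1-> S3 -1-> S0 -1-> S5 -0-> S2 -1-> S2  → end S2, rejected
w2: Trace: S1 -2-> S5 -1-> S3 -1-> S0 -0-> S5 -0-> S2 -2-> S0 -2-> S3 -2-> S3 -2-> S3 -0-> S0 -1-> S5 -1-> S3 -1-> S0 -2-> S3 -1-> S0 -2-> S3  → end S3, rejected
w3: Trace: S1 -0-> S3 -2-> S3 -1-> S0 -0-> S5 -2-> S5 -2-> S5 -0-> S2 -0-> S0 -0-> S5 -0-> S2 -1-> S2 -1-> S2 -0-> S0 -0-> S5 -1-> S3 -0-> S0 -0-> S5 -2-> S5 -1-> S3 -1-> S0 -0-> S5  → end S5, accepted
w4: Trace: S1 -1-> S4 -2-> S5 -0-> S2 -1-> S2 -0-> S0 -0-> S5 -0-> S2 -2-> S0 -0-> S5 -2-> S5 -0-> S2 -1-> S2 -0-> S0 -1-> S5 -1-> S3 -0-> S0  → end S0, accepted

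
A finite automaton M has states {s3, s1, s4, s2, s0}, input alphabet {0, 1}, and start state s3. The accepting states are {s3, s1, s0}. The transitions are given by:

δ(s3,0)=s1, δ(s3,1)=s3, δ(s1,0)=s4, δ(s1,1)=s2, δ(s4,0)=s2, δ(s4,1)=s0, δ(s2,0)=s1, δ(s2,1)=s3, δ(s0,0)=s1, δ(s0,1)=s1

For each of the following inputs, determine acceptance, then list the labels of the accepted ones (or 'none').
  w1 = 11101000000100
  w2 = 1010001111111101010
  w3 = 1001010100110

w2

w1:
  start at s3
  read '1': s3 → s3
  read '1': s3 → s3
  read '1': s3 → s3
  read '0': s3 → s1
  read '1': s1 → s2
  read '0': s2 → s1
  read '0': s1 → s4
  read '0': s4 → s2
  read '0': s2 → s1
  read '0': s1 → s4
  read '0': s4 → s2
  read '1': s2 → s3
  read '0': s3 → s1
  read '0': s1 → s4
  end s4, rejected
w2:
  start at s3
  read '1': s3 → s3
  read '0': s3 → s1
  read '1': s1 → s2
  read '0': s2 → s1
  read '0': s1 → s4
  read '0': s4 → s2
  read '1': s2 → s3
  read '1': s3 → s3
  read '1': s3 → s3
  read '1': s3 → s3
  read '1': s3 → s3
  read '1': s3 → s3
  read '1': s3 → s3
  read '1': s3 → s3
  read '0': s3 → s1
  read '1': s1 → s2
  read '0': s2 → s1
  read '1': s1 → s2
  read '0': s2 → s1
  end s1, accepted
w3:
  start at s3
  read '1': s3 → s3
  read '0': s3 → s1
  read '0': s1 → s4
  read '1': s4 → s0
  read '0': s0 → s1
  read '1': s1 → s2
  read '0': s2 → s1
  read '1': s1 → s2
  read '0': s2 → s1
  read '0': s1 → s4
  read '1': s4 → s0
  read '1': s0 → s1
  read '0': s1 → s4
  end s4, rejected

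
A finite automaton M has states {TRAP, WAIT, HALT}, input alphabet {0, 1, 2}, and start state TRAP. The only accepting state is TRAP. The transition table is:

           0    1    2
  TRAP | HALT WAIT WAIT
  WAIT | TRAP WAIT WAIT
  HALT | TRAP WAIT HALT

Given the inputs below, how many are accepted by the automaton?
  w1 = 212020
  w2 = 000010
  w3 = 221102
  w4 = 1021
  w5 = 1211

w1: TRAP → WAIT → WAIT → WAIT → TRAP → WAIT → TRAP  → end TRAP, accepted
w2: TRAP → HALT → TRAP → HALT → TRAP → WAIT → TRAP  → end TRAP, accepted
w3: TRAP → WAIT → WAIT → WAIT → WAIT → TRAP → WAIT  → end WAIT, rejected
w4: TRAP → WAIT → TRAP → WAIT → WAIT  → end WAIT, rejected
w5: TRAP → WAIT → WAIT → WAIT → WAIT  → end WAIT, rejected

2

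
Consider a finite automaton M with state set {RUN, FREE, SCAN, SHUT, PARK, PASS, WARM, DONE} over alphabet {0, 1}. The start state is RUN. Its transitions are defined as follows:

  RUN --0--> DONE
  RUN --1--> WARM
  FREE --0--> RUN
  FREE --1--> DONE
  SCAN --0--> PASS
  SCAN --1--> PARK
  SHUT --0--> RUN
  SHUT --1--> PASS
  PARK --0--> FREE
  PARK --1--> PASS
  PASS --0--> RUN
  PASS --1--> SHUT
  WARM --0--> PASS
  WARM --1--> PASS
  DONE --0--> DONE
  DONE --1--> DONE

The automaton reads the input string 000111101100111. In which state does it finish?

DONE

RUN → DONE → DONE → DONE → DONE → DONE → DONE → DONE → DONE → DONE → DONE → DONE → DONE → DONE → DONE → DONE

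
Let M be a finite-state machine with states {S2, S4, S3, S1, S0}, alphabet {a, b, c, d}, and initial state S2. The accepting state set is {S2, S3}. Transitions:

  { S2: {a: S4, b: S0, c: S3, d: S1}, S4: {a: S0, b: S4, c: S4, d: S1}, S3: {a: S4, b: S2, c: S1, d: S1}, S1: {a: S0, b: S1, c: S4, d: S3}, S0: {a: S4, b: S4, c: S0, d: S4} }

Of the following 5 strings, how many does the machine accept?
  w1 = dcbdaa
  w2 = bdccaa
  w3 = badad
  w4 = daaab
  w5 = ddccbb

0

w1:
  start at S2
  read 'd': S2 → S1
  read 'c': S1 → S4
  read 'b': S4 → S4
  read 'd': S4 → S1
  read 'a': S1 → S0
  read 'a': S0 → S4
  end S4, rejected
w2:
  start at S2
  read 'b': S2 → S0
  read 'd': S0 → S4
  read 'c': S4 → S4
  read 'c': S4 → S4
  read 'a': S4 → S0
  read 'a': S0 → S4
  end S4, rejected
w3:
  start at S2
  read 'b': S2 → S0
  read 'a': S0 → S4
  read 'd': S4 → S1
  read 'a': S1 → S0
  read 'd': S0 → S4
  end S4, rejected
w4:
  start at S2
  read 'd': S2 → S1
  read 'a': S1 → S0
  read 'a': S0 → S4
  read 'a': S4 → S0
  read 'b': S0 → S4
  end S4, rejected
w5:
  start at S2
  read 'd': S2 → S1
  read 'd': S1 → S3
  read 'c': S3 → S1
  read 'c': S1 → S4
  read 'b': S4 → S4
  read 'b': S4 → S4
  end S4, rejected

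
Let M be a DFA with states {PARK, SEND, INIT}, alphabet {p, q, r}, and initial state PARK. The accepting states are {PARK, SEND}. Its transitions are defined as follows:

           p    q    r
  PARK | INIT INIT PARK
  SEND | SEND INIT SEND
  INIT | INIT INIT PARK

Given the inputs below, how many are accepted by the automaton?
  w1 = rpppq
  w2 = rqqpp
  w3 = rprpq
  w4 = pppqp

0

w1: PARK → PARK → INIT → INIT → INIT → INIT  → end INIT, rejected
w2: PARK → PARK → INIT → INIT → INIT → INIT  → end INIT, rejected
w3: PARK → PARK → INIT → PARK → INIT → INIT  → end INIT, rejected
w4: PARK → INIT → INIT → INIT → INIT → INIT  → end INIT, rejected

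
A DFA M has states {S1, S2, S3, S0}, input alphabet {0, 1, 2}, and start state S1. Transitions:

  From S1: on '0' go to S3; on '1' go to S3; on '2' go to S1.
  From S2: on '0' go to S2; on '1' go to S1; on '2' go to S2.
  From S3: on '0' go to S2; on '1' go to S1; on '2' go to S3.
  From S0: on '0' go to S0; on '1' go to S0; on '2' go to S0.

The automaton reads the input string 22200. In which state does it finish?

Trace: S1 -2-> S1 -2-> S1 -2-> S1 -0-> S3 -0-> S2

S2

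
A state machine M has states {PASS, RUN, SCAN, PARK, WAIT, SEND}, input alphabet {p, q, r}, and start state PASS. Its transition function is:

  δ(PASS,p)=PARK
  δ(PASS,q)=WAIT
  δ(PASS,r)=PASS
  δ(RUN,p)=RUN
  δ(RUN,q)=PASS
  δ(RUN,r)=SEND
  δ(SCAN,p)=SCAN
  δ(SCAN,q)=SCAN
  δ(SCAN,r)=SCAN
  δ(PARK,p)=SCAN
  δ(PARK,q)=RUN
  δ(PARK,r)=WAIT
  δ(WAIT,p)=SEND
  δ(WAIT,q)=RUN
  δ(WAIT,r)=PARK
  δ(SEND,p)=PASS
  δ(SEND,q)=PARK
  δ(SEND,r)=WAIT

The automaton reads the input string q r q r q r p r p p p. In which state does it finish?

PARK

PASS → WAIT → PARK → RUN → SEND → PARK → WAIT → SEND → WAIT → SEND → PASS → PARK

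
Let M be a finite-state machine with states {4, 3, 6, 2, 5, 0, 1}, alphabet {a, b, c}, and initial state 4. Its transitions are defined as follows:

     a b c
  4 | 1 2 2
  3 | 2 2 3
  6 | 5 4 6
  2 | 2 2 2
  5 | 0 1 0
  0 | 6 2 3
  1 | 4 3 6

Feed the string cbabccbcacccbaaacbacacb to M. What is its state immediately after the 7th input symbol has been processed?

Trace: 4 -c-> 2 -b-> 2 -a-> 2 -b-> 2 -c-> 2 -c-> 2 -b-> 2
After 7 symbols: 2.

2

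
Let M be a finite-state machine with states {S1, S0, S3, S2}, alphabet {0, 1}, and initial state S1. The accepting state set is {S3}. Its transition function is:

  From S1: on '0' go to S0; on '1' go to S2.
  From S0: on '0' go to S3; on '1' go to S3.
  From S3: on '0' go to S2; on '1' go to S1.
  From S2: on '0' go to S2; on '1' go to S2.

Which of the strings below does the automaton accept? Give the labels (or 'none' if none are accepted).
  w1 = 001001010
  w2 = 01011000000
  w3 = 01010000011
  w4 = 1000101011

none

w1:
  start at S1
  read '0': S1 → S0
  read '0': S0 → S3
  read '1': S3 → S1
  read '0': S1 → S0
  read '0': S0 → S3
  read '1': S3 → S1
  read '0': S1 → S0
  read '1': S0 → S3
  read '0': S3 → S2
  end S2, rejected
w2:
  start at S1
  read '0': S1 → S0
  read '1': S0 → S3
  read '0': S3 → S2
  read '1': S2 → S2
  read '1': S2 → S2
  read '0': S2 → S2
  read '0': S2 → S2
  read '0': S2 → S2
  read '0': S2 → S2
  read '0': S2 → S2
  read '0': S2 → S2
  end S2, rejected
w3:
  start at S1
  read '0': S1 → S0
  read '1': S0 → S3
  read '0': S3 → S2
  read '1': S2 → S2
  read '0': S2 → S2
  read '0': S2 → S2
  read '0': S2 → S2
  read '0': S2 → S2
  read '0': S2 → S2
  read '1': S2 → S2
  read '1': S2 → S2
  end S2, rejected
w4:
  start at S1
  read '1': S1 → S2
  read '0': S2 → S2
  read '0': S2 → S2
  read '0': S2 → S2
  read '1': S2 → S2
  read '0': S2 → S2
  read '1': S2 → S2
  read '0': S2 → S2
  read '1': S2 → S2
  read '1': S2 → S2
  end S2, rejected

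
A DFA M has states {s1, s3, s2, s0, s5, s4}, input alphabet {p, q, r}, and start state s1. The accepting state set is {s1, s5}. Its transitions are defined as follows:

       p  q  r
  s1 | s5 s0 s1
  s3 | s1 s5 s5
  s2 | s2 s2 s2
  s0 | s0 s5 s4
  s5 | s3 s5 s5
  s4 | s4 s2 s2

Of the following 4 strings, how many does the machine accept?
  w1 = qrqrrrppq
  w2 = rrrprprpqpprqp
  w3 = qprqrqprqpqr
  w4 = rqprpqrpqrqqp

0

w1:
  start at s1
  read 'q': s1 → s0
  read 'r': s0 → s4
  read 'q': s4 → s2
  read 'r': s2 → s2
  read 'r': s2 → s2
  read 'r': s2 → s2
  read 'p': s2 → s2
  read 'p': s2 → s2
  read 'q': s2 → s2
  end s2, rejected
w2:
  start at s1
  read 'r': s1 → s1
  read 'r': s1 → s1
  read 'r': s1 → s1
  read 'p': s1 → s5
  read 'r': s5 → s5
  read 'p': s5 → s3
  read 'r': s3 → s5
  read 'p': s5 → s3
  read 'q': s3 → s5
  read 'p': s5 → s3
  read 'p': s3 → s1
  read 'r': s1 → s1
  read 'q': s1 → s0
  read 'p': s0 → s0
  end s0, rejected
w3:
  start at s1
  read 'q': s1 → s0
  read 'p': s0 → s0
  read 'r': s0 → s4
  read 'q': s4 → s2
  read 'r': s2 → s2
  read 'q': s2 → s2
  read 'p': s2 → s2
  read 'r': s2 → s2
  read 'q': s2 → s2
  read 'p': s2 → s2
  read 'q': s2 → s2
  read 'r': s2 → s2
  end s2, rejected
w4:
  start at s1
  read 'r': s1 → s1
  read 'q': s1 → s0
  read 'p': s0 → s0
  read 'r': s0 → s4
  read 'p': s4 → s4
  read 'q': s4 → s2
  read 'r': s2 → s2
  read 'p': s2 → s2
  read 'q': s2 → s2
  read 'r': s2 → s2
  read 'q': s2 → s2
  read 'q': s2 → s2
  read 'p': s2 → s2
  end s2, rejected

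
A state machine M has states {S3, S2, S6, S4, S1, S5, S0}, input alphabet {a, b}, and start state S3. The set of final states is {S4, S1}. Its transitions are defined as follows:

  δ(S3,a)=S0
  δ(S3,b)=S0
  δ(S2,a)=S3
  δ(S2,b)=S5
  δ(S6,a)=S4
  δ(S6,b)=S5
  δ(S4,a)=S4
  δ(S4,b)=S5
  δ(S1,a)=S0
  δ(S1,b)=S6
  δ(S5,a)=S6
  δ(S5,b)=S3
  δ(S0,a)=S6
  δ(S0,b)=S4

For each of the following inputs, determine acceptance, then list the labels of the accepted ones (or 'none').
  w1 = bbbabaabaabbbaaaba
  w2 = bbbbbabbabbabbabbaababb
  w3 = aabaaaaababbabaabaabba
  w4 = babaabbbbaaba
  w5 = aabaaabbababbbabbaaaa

w5

w1: Trace: S3 -b-> S0 -b-> S4 -b-> S5 -a-> S6 -b-> S5 -a-> S6 -a-> S4 -b-> S5 -a-> S6 -a-> S4 -b-> S5 -b-> S3 -b-> S0 -a-> S6 -a-> S4 -a-> S4 -b-> S5 -a-> S6  → end S6, rejected
w2: Trace: S3 -b-> S0 -b-> S4 -b-> S5 -b-> S3 -b-> S0 -a-> S6 -b-> S5 -b-> S3 -a-> S0 -b-> S4 -b-> S5 -a-> S6 -b-> S5 -b-> S3 -a-> S0 -b-> S4 -b-> S5 -a-> S6 -a-> S4 -b-> S5 -a-> S6 -b-> S5 -b-> S3  → end S3, rejected
w3: Trace: S3 -a-> S0 -a-> S6 -b-> S5 -a-> S6 -a-> S4 -a-> S4 -a-> S4 -a-> S4 -b-> S5 -a-> S6 -b-> S5 -b-> S3 -a-> S0 -b-> S4 -a-> S4 -a-> S4 -b-> S5 -a-> S6 -a-> S4 -b-> S5 -b-> S3 -a-> S0  → end S0, rejected
w4: Trace: S3 -b-> S0 -a-> S6 -b-> S5 -a-> S6 -a-> S4 -b-> S5 -b-> S3 -b-> S0 -b-> S4 -a-> S4 -a-> S4 -b-> S5 -a-> S6  → end S6, rejected
w5: Trace: S3 -a-> S0 -a-> S6 -b-> S5 -a-> S6 -a-> S4 -a-> S4 -b-> S5 -b-> S3 -a-> S0 -b-> S4 -a-> S4 -b-> S5 -b-> S3 -b-> S0 -a-> S6 -b-> S5 -b-> S3 -a-> S0 -a-> S6 -a-> S4 -a-> S4  → end S4, accepted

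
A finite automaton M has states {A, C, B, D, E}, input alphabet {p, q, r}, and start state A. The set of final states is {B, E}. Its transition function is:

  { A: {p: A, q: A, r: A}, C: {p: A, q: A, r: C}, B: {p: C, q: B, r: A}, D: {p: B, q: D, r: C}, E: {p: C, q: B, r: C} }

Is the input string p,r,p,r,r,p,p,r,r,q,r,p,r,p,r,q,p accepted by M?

No

Trace: A -p-> A -r-> A -p-> A -r-> A -r-> A -p-> A -p-> A -r-> A -r-> A -q-> A -r-> A -p-> A -r-> A -p-> A -r-> A -q-> A -p-> A
End state A is not accepting.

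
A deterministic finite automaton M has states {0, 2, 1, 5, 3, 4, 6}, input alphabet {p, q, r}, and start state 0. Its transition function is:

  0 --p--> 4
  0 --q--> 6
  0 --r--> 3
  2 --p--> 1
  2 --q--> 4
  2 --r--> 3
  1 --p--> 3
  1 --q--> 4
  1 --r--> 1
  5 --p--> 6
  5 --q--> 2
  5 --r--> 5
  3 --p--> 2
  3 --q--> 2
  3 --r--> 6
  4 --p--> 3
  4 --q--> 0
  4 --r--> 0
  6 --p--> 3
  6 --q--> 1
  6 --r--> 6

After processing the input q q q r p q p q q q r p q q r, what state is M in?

Trace: 0 -q-> 6 -q-> 1 -q-> 4 -r-> 0 -p-> 4 -q-> 0 -p-> 4 -q-> 0 -q-> 6 -q-> 1 -r-> 1 -p-> 3 -q-> 2 -q-> 4 -r-> 0

0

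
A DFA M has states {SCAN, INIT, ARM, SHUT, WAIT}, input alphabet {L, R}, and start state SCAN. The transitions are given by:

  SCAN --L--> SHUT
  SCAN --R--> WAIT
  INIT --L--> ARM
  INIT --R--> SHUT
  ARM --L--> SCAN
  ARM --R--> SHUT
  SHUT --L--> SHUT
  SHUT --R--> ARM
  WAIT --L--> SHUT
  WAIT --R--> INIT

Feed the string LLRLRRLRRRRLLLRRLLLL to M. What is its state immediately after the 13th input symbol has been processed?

start at SCAN
read 'L': SCAN → SHUT
read 'L': SHUT → SHUT
read 'R': SHUT → ARM
read 'L': ARM → SCAN
read 'R': SCAN → WAIT
read 'R': WAIT → INIT
read 'L': INIT → ARM
read 'R': ARM → SHUT
read 'R': SHUT → ARM
read 'R': ARM → SHUT
read 'R': SHUT → ARM
read 'L': ARM → SCAN
read 'L': SCAN → SHUT
After 13 symbols: SHUT.

SHUT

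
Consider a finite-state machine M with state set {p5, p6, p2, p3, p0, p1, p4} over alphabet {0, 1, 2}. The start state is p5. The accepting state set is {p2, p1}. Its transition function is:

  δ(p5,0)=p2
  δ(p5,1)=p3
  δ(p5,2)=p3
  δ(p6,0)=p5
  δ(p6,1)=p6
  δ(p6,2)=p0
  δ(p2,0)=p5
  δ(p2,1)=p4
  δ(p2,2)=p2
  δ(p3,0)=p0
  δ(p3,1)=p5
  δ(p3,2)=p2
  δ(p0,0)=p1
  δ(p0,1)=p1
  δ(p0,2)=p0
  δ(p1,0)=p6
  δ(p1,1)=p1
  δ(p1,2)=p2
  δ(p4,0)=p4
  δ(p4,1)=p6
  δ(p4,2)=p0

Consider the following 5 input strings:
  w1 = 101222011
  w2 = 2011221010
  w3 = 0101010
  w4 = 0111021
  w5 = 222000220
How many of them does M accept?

w1: p5 → p3 → p0 → p1 → p2 → p2 → p2 → p5 → p3 → p5  → end p5, rejected
w2: p5 → p3 → p0 → p1 → p1 → p2 → p2 → p4 → p4 → p6 → p5  → end p5, rejected
w3: p5 → p2 → p4 → p4 → p6 → p5 → p3 → p0  → end p0, rejected
w4: p5 → p2 → p4 → p6 → p6 → p5 → p3 → p5  → end p5, rejected
w5: p5 → p3 → p2 → p2 → p5 → p2 → p5 → p3 → p2 → p5  → end p5, rejected

0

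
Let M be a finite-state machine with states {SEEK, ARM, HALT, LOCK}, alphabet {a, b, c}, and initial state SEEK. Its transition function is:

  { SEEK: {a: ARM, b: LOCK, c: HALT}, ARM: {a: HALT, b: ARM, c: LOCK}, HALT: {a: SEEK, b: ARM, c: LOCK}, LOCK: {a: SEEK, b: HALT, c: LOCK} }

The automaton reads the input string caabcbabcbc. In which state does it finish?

start at SEEK
read 'c': SEEK → HALT
read 'a': HALT → SEEK
read 'a': SEEK → ARM
read 'b': ARM → ARM
read 'c': ARM → LOCK
read 'b': LOCK → HALT
read 'a': HALT → SEEK
read 'b': SEEK → LOCK
read 'c': LOCK → LOCK
read 'b': LOCK → HALT
read 'c': HALT → LOCK

LOCK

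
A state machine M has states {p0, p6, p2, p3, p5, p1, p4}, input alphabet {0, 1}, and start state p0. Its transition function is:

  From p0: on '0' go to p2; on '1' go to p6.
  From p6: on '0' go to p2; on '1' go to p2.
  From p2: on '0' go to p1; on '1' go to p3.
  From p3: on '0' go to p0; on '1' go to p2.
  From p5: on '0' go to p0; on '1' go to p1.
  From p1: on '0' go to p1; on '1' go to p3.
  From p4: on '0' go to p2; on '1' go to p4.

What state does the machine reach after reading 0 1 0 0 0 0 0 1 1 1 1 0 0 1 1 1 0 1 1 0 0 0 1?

p0 → p2 → p3 → p0 → p2 → p1 → p1 → p1 → p3 → p2 → p3 → p2 → p1 → p1 → p3 → p2 → p3 → p0 → p6 → p2 → p1 → p1 → p1 → p3

p3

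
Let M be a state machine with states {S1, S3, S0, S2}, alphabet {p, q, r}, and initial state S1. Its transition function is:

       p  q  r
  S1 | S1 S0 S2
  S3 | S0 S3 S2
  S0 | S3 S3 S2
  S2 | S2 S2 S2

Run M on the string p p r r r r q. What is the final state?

S2

start at S1
read 'p': S1 → S1
read 'p': S1 → S1
read 'r': S1 → S2
read 'r': S2 → S2
read 'r': S2 → S2
read 'r': S2 → S2
read 'q': S2 → S2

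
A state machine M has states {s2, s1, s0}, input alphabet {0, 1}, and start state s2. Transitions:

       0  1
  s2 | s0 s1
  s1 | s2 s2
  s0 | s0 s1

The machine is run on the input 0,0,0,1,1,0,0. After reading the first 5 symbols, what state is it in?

s2

Trace: s2 -0-> s0 -0-> s0 -0-> s0 -1-> s1 -1-> s2
After 5 symbols: s2.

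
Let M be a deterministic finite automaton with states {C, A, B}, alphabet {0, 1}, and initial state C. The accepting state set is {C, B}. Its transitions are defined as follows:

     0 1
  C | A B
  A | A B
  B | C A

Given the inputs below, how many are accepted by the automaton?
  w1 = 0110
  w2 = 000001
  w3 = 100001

w1:
  start at C
  read '0': C → A
  read '1': A → B
  read '1': B → A
  read '0': A → A
  end A, rejected
w2:
  start at C
  read '0': C → A
  read '0': A → A
  read '0': A → A
  read '0': A → A
  read '0': A → A
  read '1': A → B
  end B, accepted
w3:
  start at C
  read '1': C → B
  read '0': B → C
  read '0': C → A
  read '0': A → A
  read '0': A → A
  read '1': A → B
  end B, accepted

2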